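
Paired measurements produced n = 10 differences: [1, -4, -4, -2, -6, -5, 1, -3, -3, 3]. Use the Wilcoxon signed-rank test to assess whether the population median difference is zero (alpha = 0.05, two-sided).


Step 1: Drop any zero differences (none here) and take |d_i|.
|d| = [1, 4, 4, 2, 6, 5, 1, 3, 3, 3]
Step 2: Midrank |d_i| (ties get averaged ranks).
ranks: |1|->1.5, |4|->7.5, |4|->7.5, |2|->3, |6|->10, |5|->9, |1|->1.5, |3|->5, |3|->5, |3|->5
Step 3: Attach original signs; sum ranks with positive sign and with negative sign.
W+ = 1.5 + 1.5 + 5 = 8
W- = 7.5 + 7.5 + 3 + 10 + 9 + 5 + 5 = 47
(Check: W+ + W- = 55 should equal n(n+1)/2 = 55.)
Step 4: Test statistic W = min(W+, W-) = 8.
Step 5: Ties in |d|, so use the tie-corrected normal approximation.
        E[W] = n(n+1)/4 = 10*11/4 = 27.5.
        Tie groups: |d|=1 (t=2), |d|=3 (t=3), |d|=4 (t=2); sum(t^3 - t) = 36.
        Var[W] = n(n+1)(2n+1)/24 - sum(t^3-t)/48 = 2310/24 - 36/48 = 95.5.
        z = (W - E[W]) / sqrt(Var[W]) = (8 - 27.5) / 9.7724 = -1.9954.
        Two-sided p = 2*Phi(z) = 0.045998.
Step 6: alpha = 0.05. reject H0.

W+ = 8, W- = 47, W = min = 8, p = 0.045998, reject H0.


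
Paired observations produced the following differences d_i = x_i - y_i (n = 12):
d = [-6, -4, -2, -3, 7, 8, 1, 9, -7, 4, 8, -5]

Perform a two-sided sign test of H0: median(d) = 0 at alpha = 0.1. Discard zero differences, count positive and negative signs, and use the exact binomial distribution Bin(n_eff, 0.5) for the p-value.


Step 1: Discard zero differences. Original n = 12; n_eff = number of nonzero differences = 12.
Nonzero differences (with sign): -6, -4, -2, -3, +7, +8, +1, +9, -7, +4, +8, -5
Step 2: Count signs: positive = 6, negative = 6.
Step 3: Under H0: P(positive) = 0.5, so the number of positives S ~ Bin(12, 0.5).
Step 4: Two-sided exact p-value = sum of Bin(12,0.5) probabilities at or below the observed probability = 1.000000.
Step 5: alpha = 0.1. fail to reject H0.

n_eff = 12, pos = 6, neg = 6, p = 1.000000, fail to reject H0.


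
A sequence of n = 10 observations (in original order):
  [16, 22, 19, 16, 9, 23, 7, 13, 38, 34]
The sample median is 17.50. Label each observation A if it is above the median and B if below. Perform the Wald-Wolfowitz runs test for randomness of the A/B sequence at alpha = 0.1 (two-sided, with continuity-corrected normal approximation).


Step 1: Compute median = 17.50; label A = above, B = below.
Labels in order: BAABBABBAA  (n_A = 5, n_B = 5)
Step 2: Count runs R = 6.
Step 3: Under H0 (random ordering), E[R] = 2*n_A*n_B/(n_A+n_B) + 1 = 2*5*5/10 + 1 = 6.0000.
        Var[R] = 2*n_A*n_B*(2*n_A*n_B - n_A - n_B) / ((n_A+n_B)^2 * (n_A+n_B-1)) = 2000/900 = 2.2222.
        SD[R] = 1.4907.
Step 4: R = E[R], so z = 0 with no continuity correction.
Step 5: Two-sided p-value via normal approximation = 2*(1 - Phi(|z|)) = 1.000000.
Step 6: alpha = 0.1. fail to reject H0.

R = 6, z = 0.0000, p = 1.000000, fail to reject H0.


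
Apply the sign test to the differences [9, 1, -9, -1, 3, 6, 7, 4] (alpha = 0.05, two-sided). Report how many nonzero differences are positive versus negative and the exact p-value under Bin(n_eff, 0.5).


Step 1: Discard zero differences. Original n = 8; n_eff = number of nonzero differences = 8.
Nonzero differences (with sign): +9, +1, -9, -1, +3, +6, +7, +4
Step 2: Count signs: positive = 6, negative = 2.
Step 3: Under H0: P(positive) = 0.5, so the number of positives S ~ Bin(8, 0.5).
Step 4: Two-sided exact p-value = sum of Bin(8,0.5) probabilities at or below the observed probability = 0.289062.
Step 5: alpha = 0.05. fail to reject H0.

n_eff = 8, pos = 6, neg = 2, p = 0.289062, fail to reject H0.


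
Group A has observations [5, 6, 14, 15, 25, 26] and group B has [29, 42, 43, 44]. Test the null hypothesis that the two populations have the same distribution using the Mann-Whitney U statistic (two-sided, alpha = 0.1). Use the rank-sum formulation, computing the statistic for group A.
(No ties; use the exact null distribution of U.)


Step 1: Combine and sort all 10 observations; assign midranks.
sorted (value, group): (5,X), (6,X), (14,X), (15,X), (25,X), (26,X), (29,Y), (42,Y), (43,Y), (44,Y)
ranks: 5->1, 6->2, 14->3, 15->4, 25->5, 26->6, 29->7, 42->8, 43->9, 44->10
Step 2: Rank sum for X: R1 = 1 + 2 + 3 + 4 + 5 + 6 = 21.
Step 3: U_X = R1 - n1(n1+1)/2 = 21 - 6*7/2 = 21 - 21 = 0.
       U_Y = n1*n2 - U_X = 24 - 0 = 24.
Step 4: No ties, so the exact null distribution of U (based on enumerating the C(10,6) = 210 equally likely rank assignments) gives the two-sided p-value.
Step 5: p-value = 0.009524; compare to alpha = 0.1. reject H0.

U_X = 0, p = 0.009524, reject H0 at alpha = 0.1.


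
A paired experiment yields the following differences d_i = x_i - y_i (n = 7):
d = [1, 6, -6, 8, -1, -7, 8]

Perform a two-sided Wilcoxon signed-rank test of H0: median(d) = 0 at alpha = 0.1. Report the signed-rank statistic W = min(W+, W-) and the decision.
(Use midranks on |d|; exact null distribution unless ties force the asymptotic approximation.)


Step 1: Drop any zero differences (none here) and take |d_i|.
|d| = [1, 6, 6, 8, 1, 7, 8]
Step 2: Midrank |d_i| (ties get averaged ranks).
ranks: |1|->1.5, |6|->3.5, |6|->3.5, |8|->6.5, |1|->1.5, |7|->5, |8|->6.5
Step 3: Attach original signs; sum ranks with positive sign and with negative sign.
W+ = 1.5 + 3.5 + 6.5 + 6.5 = 18
W- = 3.5 + 1.5 + 5 = 10
(Check: W+ + W- = 28 should equal n(n+1)/2 = 28.)
Step 4: Test statistic W = min(W+, W-) = 10.
Step 5: Ties in |d|, so use the tie-corrected normal approximation.
        E[W] = n(n+1)/4 = 7*8/4 = 14.
        Tie groups: |d|=1 (t=2), |d|=6 (t=2), |d|=8 (t=2); sum(t^3 - t) = 18.
        Var[W] = n(n+1)(2n+1)/24 - sum(t^3-t)/48 = 840/24 - 18/48 = 34.625.
        z = (W - E[W]) / sqrt(Var[W]) = (10 - 14) / 5.8843 = -0.6798.
        Two-sided p = 2*Phi(z) = 0.496647.
Step 6: alpha = 0.1. fail to reject H0.

W+ = 18, W- = 10, W = min = 10, p = 0.496647, fail to reject H0.


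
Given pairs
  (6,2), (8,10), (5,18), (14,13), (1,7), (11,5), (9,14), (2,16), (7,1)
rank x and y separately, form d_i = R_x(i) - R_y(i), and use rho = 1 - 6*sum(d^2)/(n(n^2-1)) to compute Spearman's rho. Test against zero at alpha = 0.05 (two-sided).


Step 1: Rank x and y separately (midranks; no ties here).
rank(x): 6->4, 8->6, 5->3, 14->9, 1->1, 11->8, 9->7, 2->2, 7->5
rank(y): 2->2, 10->5, 18->9, 13->6, 7->4, 5->3, 14->7, 16->8, 1->1
Step 2: d_i = R_x(i) - R_y(i); compute d_i^2.
  (4-2)^2=4, (6-5)^2=1, (3-9)^2=36, (9-6)^2=9, (1-4)^2=9, (8-3)^2=25, (7-7)^2=0, (2-8)^2=36, (5-1)^2=16
sum(d^2) = 136.
Step 3: rho = 1 - 6*136 / (9*(9^2 - 1)) = 1 - 816/720 = -0.133333.
Step 4: Under H0, t = rho * sqrt((n-2)/(1-rho^2)) = -0.3559 ~ t(7).
Step 5: Two-sided p-value from the t-distribution with 7 df = 0.732368.
Step 6: alpha = 0.05. fail to reject H0.

rho = -0.1333, p = 0.732368, fail to reject H0 at alpha = 0.05.


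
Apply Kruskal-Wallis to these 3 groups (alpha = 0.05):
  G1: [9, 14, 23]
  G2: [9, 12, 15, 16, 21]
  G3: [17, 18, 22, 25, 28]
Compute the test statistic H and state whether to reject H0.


Step 1: Combine all N = 13 observations and assign midranks.
sorted (value, group, rank): (9,G1,1.5), (9,G2,1.5), (12,G2,3), (14,G1,4), (15,G2,5), (16,G2,6), (17,G3,7), (18,G3,8), (21,G2,9), (22,G3,10), (23,G1,11), (25,G3,12), (28,G3,13)
Step 2: Sum ranks within each group.
R_1 = 16.5 (n_1 = 3)
R_2 = 24.5 (n_2 = 5)
R_3 = 50 (n_3 = 5)
Step 3: H = 12/(N(N+1)) * sum(R_i^2/n_i) - 3(N+1)
     = 12/(13*14) * (16.5^2/3 + 24.5^2/5 + 50^2/5) - 3*14
     = 0.065934 * 710.8 - 42
     = 4.865934.
Step 4: Ties present; correction factor C = 1 - 6/(13^3 - 13) = 0.997253. Corrected H = 4.865934 / 0.997253 = 4.879339.
Step 5: Under H0, H ~ chi^2(2); p-value = 0.087190.
Step 6: alpha = 0.05. fail to reject H0.

H = 4.8793, df = 2, p = 0.087190, fail to reject H0.


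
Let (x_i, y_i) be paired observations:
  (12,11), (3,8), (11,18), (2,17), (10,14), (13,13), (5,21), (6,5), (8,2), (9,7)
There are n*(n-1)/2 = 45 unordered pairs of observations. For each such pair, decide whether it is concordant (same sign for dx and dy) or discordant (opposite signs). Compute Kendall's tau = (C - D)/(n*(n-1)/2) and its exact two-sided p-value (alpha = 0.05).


Step 1: Enumerate the 45 unordered pairs (i,j) with i<j and classify each by sign(x_j-x_i) * sign(y_j-y_i).
  (1,2):dx=-9,dy=-3->C; (1,3):dx=-1,dy=+7->D; (1,4):dx=-10,dy=+6->D; (1,5):dx=-2,dy=+3->D
  (1,6):dx=+1,dy=+2->C; (1,7):dx=-7,dy=+10->D; (1,8):dx=-6,dy=-6->C; (1,9):dx=-4,dy=-9->C
  (1,10):dx=-3,dy=-4->C; (2,3):dx=+8,dy=+10->C; (2,4):dx=-1,dy=+9->D; (2,5):dx=+7,dy=+6->C
  (2,6):dx=+10,dy=+5->C; (2,7):dx=+2,dy=+13->C; (2,8):dx=+3,dy=-3->D; (2,9):dx=+5,dy=-6->D
  (2,10):dx=+6,dy=-1->D; (3,4):dx=-9,dy=-1->C; (3,5):dx=-1,dy=-4->C; (3,6):dx=+2,dy=-5->D
  (3,7):dx=-6,dy=+3->D; (3,8):dx=-5,dy=-13->C; (3,9):dx=-3,dy=-16->C; (3,10):dx=-2,dy=-11->C
  (4,5):dx=+8,dy=-3->D; (4,6):dx=+11,dy=-4->D; (4,7):dx=+3,dy=+4->C; (4,8):dx=+4,dy=-12->D
  (4,9):dx=+6,dy=-15->D; (4,10):dx=+7,dy=-10->D; (5,6):dx=+3,dy=-1->D; (5,7):dx=-5,dy=+7->D
  (5,8):dx=-4,dy=-9->C; (5,9):dx=-2,dy=-12->C; (5,10):dx=-1,dy=-7->C; (6,7):dx=-8,dy=+8->D
  (6,8):dx=-7,dy=-8->C; (6,9):dx=-5,dy=-11->C; (6,10):dx=-4,dy=-6->C; (7,8):dx=+1,dy=-16->D
  (7,9):dx=+3,dy=-19->D; (7,10):dx=+4,dy=-14->D; (8,9):dx=+2,dy=-3->D; (8,10):dx=+3,dy=+2->C
  (9,10):dx=+1,dy=+5->C
Step 2: C = 23, D = 22, total pairs = 45.
Step 3: tau = (C - D)/(n(n-1)/2) = (23 - 22)/45 = 0.022222.
Step 4: Exact two-sided p-value (enumerate n! = 3628800 permutations of y under H0): p = 1.000000.
Step 5: alpha = 0.05. fail to reject H0.

tau_b = 0.0222 (C=23, D=22), p = 1.000000, fail to reject H0.


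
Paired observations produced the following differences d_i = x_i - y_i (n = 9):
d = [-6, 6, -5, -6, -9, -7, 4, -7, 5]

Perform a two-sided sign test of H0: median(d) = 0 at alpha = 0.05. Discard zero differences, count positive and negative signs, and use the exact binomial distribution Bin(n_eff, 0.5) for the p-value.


Step 1: Discard zero differences. Original n = 9; n_eff = number of nonzero differences = 9.
Nonzero differences (with sign): -6, +6, -5, -6, -9, -7, +4, -7, +5
Step 2: Count signs: positive = 3, negative = 6.
Step 3: Under H0: P(positive) = 0.5, so the number of positives S ~ Bin(9, 0.5).
Step 4: Two-sided exact p-value = sum of Bin(9,0.5) probabilities at or below the observed probability = 0.507812.
Step 5: alpha = 0.05. fail to reject H0.

n_eff = 9, pos = 3, neg = 6, p = 0.507812, fail to reject H0.


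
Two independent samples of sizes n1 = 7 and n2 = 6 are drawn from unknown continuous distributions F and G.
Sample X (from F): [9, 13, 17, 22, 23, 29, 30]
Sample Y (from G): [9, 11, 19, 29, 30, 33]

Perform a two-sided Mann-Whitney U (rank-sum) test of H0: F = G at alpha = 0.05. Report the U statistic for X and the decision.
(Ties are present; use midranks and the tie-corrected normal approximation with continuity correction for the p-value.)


Step 1: Combine and sort all 13 observations; assign midranks.
sorted (value, group): (9,X), (9,Y), (11,Y), (13,X), (17,X), (19,Y), (22,X), (23,X), (29,X), (29,Y), (30,X), (30,Y), (33,Y)
ranks: 9->1.5, 9->1.5, 11->3, 13->4, 17->5, 19->6, 22->7, 23->8, 29->9.5, 29->9.5, 30->11.5, 30->11.5, 33->13
Step 2: Rank sum for X: R1 = 1.5 + 4 + 5 + 7 + 8 + 9.5 + 11.5 = 46.5.
Step 3: U_X = R1 - n1(n1+1)/2 = 46.5 - 7*8/2 = 46.5 - 28 = 18.5.
       U_Y = n1*n2 - U_X = 42 - 18.5 = 23.5.
Step 4: Ties are present, so use the tie-corrected normal approximation (with continuity correction) for the p-value.
Step 5: p-value = 0.774190; compare to alpha = 0.05. fail to reject H0.

U_X = 18.5, p = 0.774190, fail to reject H0 at alpha = 0.05.


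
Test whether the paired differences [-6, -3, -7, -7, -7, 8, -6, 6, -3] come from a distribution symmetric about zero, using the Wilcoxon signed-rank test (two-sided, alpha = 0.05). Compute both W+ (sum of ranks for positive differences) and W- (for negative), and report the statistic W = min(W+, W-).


Step 1: Drop any zero differences (none here) and take |d_i|.
|d| = [6, 3, 7, 7, 7, 8, 6, 6, 3]
Step 2: Midrank |d_i| (ties get averaged ranks).
ranks: |6|->4, |3|->1.5, |7|->7, |7|->7, |7|->7, |8|->9, |6|->4, |6|->4, |3|->1.5
Step 3: Attach original signs; sum ranks with positive sign and with negative sign.
W+ = 9 + 4 = 13
W- = 4 + 1.5 + 7 + 7 + 7 + 4 + 1.5 = 32
(Check: W+ + W- = 45 should equal n(n+1)/2 = 45.)
Step 4: Test statistic W = min(W+, W-) = 13.
Step 5: Ties in |d|, so use the tie-corrected normal approximation.
        E[W] = n(n+1)/4 = 9*10/4 = 22.5.
        Tie groups: |d|=3 (t=2), |d|=6 (t=3), |d|=7 (t=3); sum(t^3 - t) = 54.
        Var[W] = n(n+1)(2n+1)/24 - sum(t^3-t)/48 = 1710/24 - 54/48 = 70.125.
        z = (W - E[W]) / sqrt(Var[W]) = (13 - 22.5) / 8.3741 = -1.1345.
        Two-sided p = 2*Phi(z) = 0.256604.
Step 6: alpha = 0.05. fail to reject H0.

W+ = 13, W- = 32, W = min = 13, p = 0.256604, fail to reject H0.


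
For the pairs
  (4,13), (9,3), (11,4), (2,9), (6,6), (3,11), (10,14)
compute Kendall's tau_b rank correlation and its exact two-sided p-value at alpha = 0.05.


Step 1: Enumerate the 21 unordered pairs (i,j) with i<j and classify each by sign(x_j-x_i) * sign(y_j-y_i).
  (1,2):dx=+5,dy=-10->D; (1,3):dx=+7,dy=-9->D; (1,4):dx=-2,dy=-4->C; (1,5):dx=+2,dy=-7->D
  (1,6):dx=-1,dy=-2->C; (1,7):dx=+6,dy=+1->C; (2,3):dx=+2,dy=+1->C; (2,4):dx=-7,dy=+6->D
  (2,5):dx=-3,dy=+3->D; (2,6):dx=-6,dy=+8->D; (2,7):dx=+1,dy=+11->C; (3,4):dx=-9,dy=+5->D
  (3,5):dx=-5,dy=+2->D; (3,6):dx=-8,dy=+7->D; (3,7):dx=-1,dy=+10->D; (4,5):dx=+4,dy=-3->D
  (4,6):dx=+1,dy=+2->C; (4,7):dx=+8,dy=+5->C; (5,6):dx=-3,dy=+5->D; (5,7):dx=+4,dy=+8->C
  (6,7):dx=+7,dy=+3->C
Step 2: C = 9, D = 12, total pairs = 21.
Step 3: tau = (C - D)/(n(n-1)/2) = (9 - 12)/21 = -0.142857.
Step 4: Exact two-sided p-value (enumerate n! = 5040 permutations of y under H0): p = 0.772619.
Step 5: alpha = 0.05. fail to reject H0.

tau_b = -0.1429 (C=9, D=12), p = 0.772619, fail to reject H0.


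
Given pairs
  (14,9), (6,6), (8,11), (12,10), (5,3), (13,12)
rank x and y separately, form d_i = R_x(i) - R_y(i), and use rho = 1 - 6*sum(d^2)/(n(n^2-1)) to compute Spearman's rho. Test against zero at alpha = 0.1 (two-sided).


Step 1: Rank x and y separately (midranks; no ties here).
rank(x): 14->6, 6->2, 8->3, 12->4, 5->1, 13->5
rank(y): 9->3, 6->2, 11->5, 10->4, 3->1, 12->6
Step 2: d_i = R_x(i) - R_y(i); compute d_i^2.
  (6-3)^2=9, (2-2)^2=0, (3-5)^2=4, (4-4)^2=0, (1-1)^2=0, (5-6)^2=1
sum(d^2) = 14.
Step 3: rho = 1 - 6*14 / (6*(6^2 - 1)) = 1 - 84/210 = 0.600000.
Step 4: Under H0, t = rho * sqrt((n-2)/(1-rho^2)) = 1.5000 ~ t(4).
Step 5: Two-sided p-value from the t-distribution with 4 df = 0.208000.
Step 6: alpha = 0.1. fail to reject H0.

rho = 0.6000, p = 0.208000, fail to reject H0 at alpha = 0.1.


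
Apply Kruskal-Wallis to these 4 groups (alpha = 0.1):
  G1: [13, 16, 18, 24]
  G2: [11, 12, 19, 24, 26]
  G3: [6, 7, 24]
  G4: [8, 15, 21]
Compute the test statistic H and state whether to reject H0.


Step 1: Combine all N = 15 observations and assign midranks.
sorted (value, group, rank): (6,G3,1), (7,G3,2), (8,G4,3), (11,G2,4), (12,G2,5), (13,G1,6), (15,G4,7), (16,G1,8), (18,G1,9), (19,G2,10), (21,G4,11), (24,G1,13), (24,G2,13), (24,G3,13), (26,G2,15)
Step 2: Sum ranks within each group.
R_1 = 36 (n_1 = 4)
R_2 = 47 (n_2 = 5)
R_3 = 16 (n_3 = 3)
R_4 = 21 (n_4 = 3)
Step 3: H = 12/(N(N+1)) * sum(R_i^2/n_i) - 3(N+1)
     = 12/(15*16) * (36^2/4 + 47^2/5 + 16^2/3 + 21^2/3) - 3*16
     = 0.050000 * 998.133 - 48
     = 1.906667.
Step 4: Ties present; correction factor C = 1 - 24/(15^3 - 15) = 0.992857. Corrected H = 1.906667 / 0.992857 = 1.920384.
Step 5: Under H0, H ~ chi^2(3); p-value = 0.589095.
Step 6: alpha = 0.1. fail to reject H0.

H = 1.9204, df = 3, p = 0.589095, fail to reject H0.


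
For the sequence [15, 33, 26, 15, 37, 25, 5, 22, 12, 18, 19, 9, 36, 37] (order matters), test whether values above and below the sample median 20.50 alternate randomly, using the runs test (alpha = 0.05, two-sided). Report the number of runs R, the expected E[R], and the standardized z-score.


Step 1: Compute median = 20.50; label A = above, B = below.
Labels in order: BAABAABABBBBAA  (n_A = 7, n_B = 7)
Step 2: Count runs R = 8.
Step 3: Under H0 (random ordering), E[R] = 2*n_A*n_B/(n_A+n_B) + 1 = 2*7*7/14 + 1 = 8.0000.
        Var[R] = 2*n_A*n_B*(2*n_A*n_B - n_A - n_B) / ((n_A+n_B)^2 * (n_A+n_B-1)) = 8232/2548 = 3.2308.
        SD[R] = 1.7974.
Step 4: R = E[R], so z = 0 with no continuity correction.
Step 5: Two-sided p-value via normal approximation = 2*(1 - Phi(|z|)) = 1.000000.
Step 6: alpha = 0.05. fail to reject H0.

R = 8, z = 0.0000, p = 1.000000, fail to reject H0.


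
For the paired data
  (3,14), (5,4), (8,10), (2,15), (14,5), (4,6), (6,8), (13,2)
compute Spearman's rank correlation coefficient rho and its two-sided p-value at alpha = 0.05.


Step 1: Rank x and y separately (midranks; no ties here).
rank(x): 3->2, 5->4, 8->6, 2->1, 14->8, 4->3, 6->5, 13->7
rank(y): 14->7, 4->2, 10->6, 15->8, 5->3, 6->4, 8->5, 2->1
Step 2: d_i = R_x(i) - R_y(i); compute d_i^2.
  (2-7)^2=25, (4-2)^2=4, (6-6)^2=0, (1-8)^2=49, (8-3)^2=25, (3-4)^2=1, (5-5)^2=0, (7-1)^2=36
sum(d^2) = 140.
Step 3: rho = 1 - 6*140 / (8*(8^2 - 1)) = 1 - 840/504 = -0.666667.
Step 4: Under H0, t = rho * sqrt((n-2)/(1-rho^2)) = -2.1909 ~ t(6).
Step 5: Two-sided p-value from the t-distribution with 6 df = 0.070988.
Step 6: alpha = 0.05. fail to reject H0.

rho = -0.6667, p = 0.070988, fail to reject H0 at alpha = 0.05.


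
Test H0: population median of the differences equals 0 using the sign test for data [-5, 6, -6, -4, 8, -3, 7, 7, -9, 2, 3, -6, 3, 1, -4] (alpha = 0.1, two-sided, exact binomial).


Step 1: Discard zero differences. Original n = 15; n_eff = number of nonzero differences = 15.
Nonzero differences (with sign): -5, +6, -6, -4, +8, -3, +7, +7, -9, +2, +3, -6, +3, +1, -4
Step 2: Count signs: positive = 8, negative = 7.
Step 3: Under H0: P(positive) = 0.5, so the number of positives S ~ Bin(15, 0.5).
Step 4: Two-sided exact p-value = sum of Bin(15,0.5) probabilities at or below the observed probability = 1.000000.
Step 5: alpha = 0.1. fail to reject H0.

n_eff = 15, pos = 8, neg = 7, p = 1.000000, fail to reject H0.


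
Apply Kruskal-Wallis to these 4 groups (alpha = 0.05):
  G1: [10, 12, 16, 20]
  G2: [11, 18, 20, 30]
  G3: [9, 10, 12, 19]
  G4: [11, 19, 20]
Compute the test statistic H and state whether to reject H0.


Step 1: Combine all N = 15 observations and assign midranks.
sorted (value, group, rank): (9,G3,1), (10,G1,2.5), (10,G3,2.5), (11,G2,4.5), (11,G4,4.5), (12,G1,6.5), (12,G3,6.5), (16,G1,8), (18,G2,9), (19,G3,10.5), (19,G4,10.5), (20,G1,13), (20,G2,13), (20,G4,13), (30,G2,15)
Step 2: Sum ranks within each group.
R_1 = 30 (n_1 = 4)
R_2 = 41.5 (n_2 = 4)
R_3 = 20.5 (n_3 = 4)
R_4 = 28 (n_4 = 3)
Step 3: H = 12/(N(N+1)) * sum(R_i^2/n_i) - 3(N+1)
     = 12/(15*16) * (30^2/4 + 41.5^2/4 + 20.5^2/4 + 28^2/3) - 3*16
     = 0.050000 * 1021.96 - 48
     = 3.097917.
Step 4: Ties present; correction factor C = 1 - 48/(15^3 - 15) = 0.985714. Corrected H = 3.097917 / 0.985714 = 3.142814.
Step 5: Under H0, H ~ chi^2(3); p-value = 0.370126.
Step 6: alpha = 0.05. fail to reject H0.

H = 3.1428, df = 3, p = 0.370126, fail to reject H0.


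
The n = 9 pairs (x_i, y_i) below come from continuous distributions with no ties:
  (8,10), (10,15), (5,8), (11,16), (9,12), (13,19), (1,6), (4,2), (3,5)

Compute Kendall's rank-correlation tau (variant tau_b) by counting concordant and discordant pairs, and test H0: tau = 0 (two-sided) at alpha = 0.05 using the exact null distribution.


Step 1: Enumerate the 36 unordered pairs (i,j) with i<j and classify each by sign(x_j-x_i) * sign(y_j-y_i).
  (1,2):dx=+2,dy=+5->C; (1,3):dx=-3,dy=-2->C; (1,4):dx=+3,dy=+6->C; (1,5):dx=+1,dy=+2->C
  (1,6):dx=+5,dy=+9->C; (1,7):dx=-7,dy=-4->C; (1,8):dx=-4,dy=-8->C; (1,9):dx=-5,dy=-5->C
  (2,3):dx=-5,dy=-7->C; (2,4):dx=+1,dy=+1->C; (2,5):dx=-1,dy=-3->C; (2,6):dx=+3,dy=+4->C
  (2,7):dx=-9,dy=-9->C; (2,8):dx=-6,dy=-13->C; (2,9):dx=-7,dy=-10->C; (3,4):dx=+6,dy=+8->C
  (3,5):dx=+4,dy=+4->C; (3,6):dx=+8,dy=+11->C; (3,7):dx=-4,dy=-2->C; (3,8):dx=-1,dy=-6->C
  (3,9):dx=-2,dy=-3->C; (4,5):dx=-2,dy=-4->C; (4,6):dx=+2,dy=+3->C; (4,7):dx=-10,dy=-10->C
  (4,8):dx=-7,dy=-14->C; (4,9):dx=-8,dy=-11->C; (5,6):dx=+4,dy=+7->C; (5,7):dx=-8,dy=-6->C
  (5,8):dx=-5,dy=-10->C; (5,9):dx=-6,dy=-7->C; (6,7):dx=-12,dy=-13->C; (6,8):dx=-9,dy=-17->C
  (6,9):dx=-10,dy=-14->C; (7,8):dx=+3,dy=-4->D; (7,9):dx=+2,dy=-1->D; (8,9):dx=-1,dy=+3->D
Step 2: C = 33, D = 3, total pairs = 36.
Step 3: tau = (C - D)/(n(n-1)/2) = (33 - 3)/36 = 0.833333.
Step 4: Exact two-sided p-value (enumerate n! = 362880 permutations of y under H0): p = 0.000854.
Step 5: alpha = 0.05. reject H0.

tau_b = 0.8333 (C=33, D=3), p = 0.000854, reject H0.


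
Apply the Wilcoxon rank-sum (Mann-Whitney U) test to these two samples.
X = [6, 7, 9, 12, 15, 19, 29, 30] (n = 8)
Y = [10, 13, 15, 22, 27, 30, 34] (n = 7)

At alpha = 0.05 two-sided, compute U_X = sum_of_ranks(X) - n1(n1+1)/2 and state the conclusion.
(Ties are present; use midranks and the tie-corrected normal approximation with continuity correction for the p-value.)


Step 1: Combine and sort all 15 observations; assign midranks.
sorted (value, group): (6,X), (7,X), (9,X), (10,Y), (12,X), (13,Y), (15,X), (15,Y), (19,X), (22,Y), (27,Y), (29,X), (30,X), (30,Y), (34,Y)
ranks: 6->1, 7->2, 9->3, 10->4, 12->5, 13->6, 15->7.5, 15->7.5, 19->9, 22->10, 27->11, 29->12, 30->13.5, 30->13.5, 34->15
Step 2: Rank sum for X: R1 = 1 + 2 + 3 + 5 + 7.5 + 9 + 12 + 13.5 = 53.
Step 3: U_X = R1 - n1(n1+1)/2 = 53 - 8*9/2 = 53 - 36 = 17.
       U_Y = n1*n2 - U_X = 56 - 17 = 39.
Step 4: Ties are present, so use the tie-corrected normal approximation (with continuity correction) for the p-value.
Step 5: p-value = 0.223485; compare to alpha = 0.05. fail to reject H0.

U_X = 17, p = 0.223485, fail to reject H0 at alpha = 0.05.


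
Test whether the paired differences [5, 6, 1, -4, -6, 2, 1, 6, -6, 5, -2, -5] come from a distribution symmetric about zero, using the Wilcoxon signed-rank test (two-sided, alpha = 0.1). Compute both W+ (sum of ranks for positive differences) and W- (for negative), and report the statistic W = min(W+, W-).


Step 1: Drop any zero differences (none here) and take |d_i|.
|d| = [5, 6, 1, 4, 6, 2, 1, 6, 6, 5, 2, 5]
Step 2: Midrank |d_i| (ties get averaged ranks).
ranks: |5|->7, |6|->10.5, |1|->1.5, |4|->5, |6|->10.5, |2|->3.5, |1|->1.5, |6|->10.5, |6|->10.5, |5|->7, |2|->3.5, |5|->7
Step 3: Attach original signs; sum ranks with positive sign and with negative sign.
W+ = 7 + 10.5 + 1.5 + 3.5 + 1.5 + 10.5 + 7 = 41.5
W- = 5 + 10.5 + 10.5 + 3.5 + 7 = 36.5
(Check: W+ + W- = 78 should equal n(n+1)/2 = 78.)
Step 4: Test statistic W = min(W+, W-) = 36.5.
Step 5: Ties in |d|, so use the tie-corrected normal approximation.
        E[W] = n(n+1)/4 = 12*13/4 = 39.
        Tie groups: |d|=1 (t=2), |d|=2 (t=2), |d|=5 (t=3), |d|=6 (t=4); sum(t^3 - t) = 96.
        Var[W] = n(n+1)(2n+1)/24 - sum(t^3-t)/48 = 3900/24 - 96/48 = 160.5.
        z = (W - E[W]) / sqrt(Var[W]) = (36.5 - 39) / 12.6689 = -0.1973.
        Two-sided p = 2*Phi(z) = 0.843566.
Step 6: alpha = 0.1. fail to reject H0.

W+ = 41.5, W- = 36.5, W = min = 36.5, p = 0.843566, fail to reject H0.


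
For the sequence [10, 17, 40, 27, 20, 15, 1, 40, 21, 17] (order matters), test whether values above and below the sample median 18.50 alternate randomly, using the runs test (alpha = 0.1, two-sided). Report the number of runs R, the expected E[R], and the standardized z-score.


Step 1: Compute median = 18.50; label A = above, B = below.
Labels in order: BBAAABBAAB  (n_A = 5, n_B = 5)
Step 2: Count runs R = 5.
Step 3: Under H0 (random ordering), E[R] = 2*n_A*n_B/(n_A+n_B) + 1 = 2*5*5/10 + 1 = 6.0000.
        Var[R] = 2*n_A*n_B*(2*n_A*n_B - n_A - n_B) / ((n_A+n_B)^2 * (n_A+n_B-1)) = 2000/900 = 2.2222.
        SD[R] = 1.4907.
Step 4: Continuity-corrected z = (R + 0.5 - E[R]) / SD[R] = (5 + 0.5 - 6.0000) / 1.4907 = -0.3354.
Step 5: Two-sided p-value via normal approximation = 2*(1 - Phi(|z|)) = 0.737316.
Step 6: alpha = 0.1. fail to reject H0.

R = 5, z = -0.3354, p = 0.737316, fail to reject H0.


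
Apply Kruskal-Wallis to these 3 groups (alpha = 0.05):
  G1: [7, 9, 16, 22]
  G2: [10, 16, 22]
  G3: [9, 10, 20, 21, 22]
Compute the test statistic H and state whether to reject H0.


Step 1: Combine all N = 12 observations and assign midranks.
sorted (value, group, rank): (7,G1,1), (9,G1,2.5), (9,G3,2.5), (10,G2,4.5), (10,G3,4.5), (16,G1,6.5), (16,G2,6.5), (20,G3,8), (21,G3,9), (22,G1,11), (22,G2,11), (22,G3,11)
Step 2: Sum ranks within each group.
R_1 = 21 (n_1 = 4)
R_2 = 22 (n_2 = 3)
R_3 = 35 (n_3 = 5)
Step 3: H = 12/(N(N+1)) * sum(R_i^2/n_i) - 3(N+1)
     = 12/(12*13) * (21^2/4 + 22^2/3 + 35^2/5) - 3*13
     = 0.076923 * 516.583 - 39
     = 0.737179.
Step 4: Ties present; correction factor C = 1 - 42/(12^3 - 12) = 0.975524. Corrected H = 0.737179 / 0.975524 = 0.755675.
Step 5: Under H0, H ~ chi^2(2); p-value = 0.685342.
Step 6: alpha = 0.05. fail to reject H0.

H = 0.7557, df = 2, p = 0.685342, fail to reject H0.


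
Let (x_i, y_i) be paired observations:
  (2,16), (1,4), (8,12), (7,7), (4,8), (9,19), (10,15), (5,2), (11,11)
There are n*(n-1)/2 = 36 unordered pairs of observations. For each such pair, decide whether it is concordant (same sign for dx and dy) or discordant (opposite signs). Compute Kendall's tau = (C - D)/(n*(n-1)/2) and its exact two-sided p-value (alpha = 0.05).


Step 1: Enumerate the 36 unordered pairs (i,j) with i<j and classify each by sign(x_j-x_i) * sign(y_j-y_i).
  (1,2):dx=-1,dy=-12->C; (1,3):dx=+6,dy=-4->D; (1,4):dx=+5,dy=-9->D; (1,5):dx=+2,dy=-8->D
  (1,6):dx=+7,dy=+3->C; (1,7):dx=+8,dy=-1->D; (1,8):dx=+3,dy=-14->D; (1,9):dx=+9,dy=-5->D
  (2,3):dx=+7,dy=+8->C; (2,4):dx=+6,dy=+3->C; (2,5):dx=+3,dy=+4->C; (2,6):dx=+8,dy=+15->C
  (2,7):dx=+9,dy=+11->C; (2,8):dx=+4,dy=-2->D; (2,9):dx=+10,dy=+7->C; (3,4):dx=-1,dy=-5->C
  (3,5):dx=-4,dy=-4->C; (3,6):dx=+1,dy=+7->C; (3,7):dx=+2,dy=+3->C; (3,8):dx=-3,dy=-10->C
  (3,9):dx=+3,dy=-1->D; (4,5):dx=-3,dy=+1->D; (4,6):dx=+2,dy=+12->C; (4,7):dx=+3,dy=+8->C
  (4,8):dx=-2,dy=-5->C; (4,9):dx=+4,dy=+4->C; (5,6):dx=+5,dy=+11->C; (5,7):dx=+6,dy=+7->C
  (5,8):dx=+1,dy=-6->D; (5,9):dx=+7,dy=+3->C; (6,7):dx=+1,dy=-4->D; (6,8):dx=-4,dy=-17->C
  (6,9):dx=+2,dy=-8->D; (7,8):dx=-5,dy=-13->C; (7,9):dx=+1,dy=-4->D; (8,9):dx=+6,dy=+9->C
Step 2: C = 23, D = 13, total pairs = 36.
Step 3: tau = (C - D)/(n(n-1)/2) = (23 - 13)/36 = 0.277778.
Step 4: Exact two-sided p-value (enumerate n! = 362880 permutations of y under H0): p = 0.358488.
Step 5: alpha = 0.05. fail to reject H0.

tau_b = 0.2778 (C=23, D=13), p = 0.358488, fail to reject H0.


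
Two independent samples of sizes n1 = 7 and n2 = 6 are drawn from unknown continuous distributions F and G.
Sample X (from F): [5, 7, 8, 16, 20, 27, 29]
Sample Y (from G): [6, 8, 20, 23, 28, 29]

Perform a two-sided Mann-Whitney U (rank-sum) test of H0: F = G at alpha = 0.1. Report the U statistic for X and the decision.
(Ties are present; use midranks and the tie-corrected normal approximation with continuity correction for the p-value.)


Step 1: Combine and sort all 13 observations; assign midranks.
sorted (value, group): (5,X), (6,Y), (7,X), (8,X), (8,Y), (16,X), (20,X), (20,Y), (23,Y), (27,X), (28,Y), (29,X), (29,Y)
ranks: 5->1, 6->2, 7->3, 8->4.5, 8->4.5, 16->6, 20->7.5, 20->7.5, 23->9, 27->10, 28->11, 29->12.5, 29->12.5
Step 2: Rank sum for X: R1 = 1 + 3 + 4.5 + 6 + 7.5 + 10 + 12.5 = 44.5.
Step 3: U_X = R1 - n1(n1+1)/2 = 44.5 - 7*8/2 = 44.5 - 28 = 16.5.
       U_Y = n1*n2 - U_X = 42 - 16.5 = 25.5.
Step 4: Ties are present, so use the tie-corrected normal approximation (with continuity correction) for the p-value.
Step 5: p-value = 0.566104; compare to alpha = 0.1. fail to reject H0.

U_X = 16.5, p = 0.566104, fail to reject H0 at alpha = 0.1.


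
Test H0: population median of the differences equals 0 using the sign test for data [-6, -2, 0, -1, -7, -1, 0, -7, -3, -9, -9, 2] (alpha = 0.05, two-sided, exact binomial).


Step 1: Discard zero differences. Original n = 12; n_eff = number of nonzero differences = 10.
Nonzero differences (with sign): -6, -2, -1, -7, -1, -7, -3, -9, -9, +2
Step 2: Count signs: positive = 1, negative = 9.
Step 3: Under H0: P(positive) = 0.5, so the number of positives S ~ Bin(10, 0.5).
Step 4: Two-sided exact p-value = sum of Bin(10,0.5) probabilities at or below the observed probability = 0.021484.
Step 5: alpha = 0.05. reject H0.

n_eff = 10, pos = 1, neg = 9, p = 0.021484, reject H0.


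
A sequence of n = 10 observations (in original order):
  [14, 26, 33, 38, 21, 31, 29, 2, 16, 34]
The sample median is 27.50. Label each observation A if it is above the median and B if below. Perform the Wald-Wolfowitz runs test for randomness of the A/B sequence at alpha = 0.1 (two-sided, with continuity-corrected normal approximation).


Step 1: Compute median = 27.50; label A = above, B = below.
Labels in order: BBAABAABBA  (n_A = 5, n_B = 5)
Step 2: Count runs R = 6.
Step 3: Under H0 (random ordering), E[R] = 2*n_A*n_B/(n_A+n_B) + 1 = 2*5*5/10 + 1 = 6.0000.
        Var[R] = 2*n_A*n_B*(2*n_A*n_B - n_A - n_B) / ((n_A+n_B)^2 * (n_A+n_B-1)) = 2000/900 = 2.2222.
        SD[R] = 1.4907.
Step 4: R = E[R], so z = 0 with no continuity correction.
Step 5: Two-sided p-value via normal approximation = 2*(1 - Phi(|z|)) = 1.000000.
Step 6: alpha = 0.1. fail to reject H0.

R = 6, z = 0.0000, p = 1.000000, fail to reject H0.


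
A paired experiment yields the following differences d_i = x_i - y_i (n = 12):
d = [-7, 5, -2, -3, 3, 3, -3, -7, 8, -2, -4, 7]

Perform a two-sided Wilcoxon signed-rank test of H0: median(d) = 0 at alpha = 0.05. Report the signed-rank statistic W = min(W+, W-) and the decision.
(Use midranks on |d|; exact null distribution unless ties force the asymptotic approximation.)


Step 1: Drop any zero differences (none here) and take |d_i|.
|d| = [7, 5, 2, 3, 3, 3, 3, 7, 8, 2, 4, 7]
Step 2: Midrank |d_i| (ties get averaged ranks).
ranks: |7|->10, |5|->8, |2|->1.5, |3|->4.5, |3|->4.5, |3|->4.5, |3|->4.5, |7|->10, |8|->12, |2|->1.5, |4|->7, |7|->10
Step 3: Attach original signs; sum ranks with positive sign and with negative sign.
W+ = 8 + 4.5 + 4.5 + 12 + 10 = 39
W- = 10 + 1.5 + 4.5 + 4.5 + 10 + 1.5 + 7 = 39
(Check: W+ + W- = 78 should equal n(n+1)/2 = 78.)
Step 4: Test statistic W = min(W+, W-) = 39.
Step 5: Ties in |d|, so use the tie-corrected normal approximation.
        E[W] = n(n+1)/4 = 12*13/4 = 39.
        Tie groups: |d|=2 (t=2), |d|=3 (t=4), |d|=7 (t=3); sum(t^3 - t) = 90.
        Var[W] = n(n+1)(2n+1)/24 - sum(t^3-t)/48 = 3900/24 - 90/48 = 160.625.
        z = (W - E[W]) / sqrt(Var[W]) = (39 - 39) / 12.6738 = 0.0000.
        Two-sided p = 2*Phi(z) = 1.000000.
Step 6: alpha = 0.05. fail to reject H0.

W+ = 39, W- = 39, W = min = 39, p = 1.000000, fail to reject H0.


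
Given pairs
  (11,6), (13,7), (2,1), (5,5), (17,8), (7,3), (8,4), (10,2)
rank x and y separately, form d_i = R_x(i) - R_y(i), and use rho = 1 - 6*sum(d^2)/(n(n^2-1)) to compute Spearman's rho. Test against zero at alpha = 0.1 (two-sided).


Step 1: Rank x and y separately (midranks; no ties here).
rank(x): 11->6, 13->7, 2->1, 5->2, 17->8, 7->3, 8->4, 10->5
rank(y): 6->6, 7->7, 1->1, 5->5, 8->8, 3->3, 4->4, 2->2
Step 2: d_i = R_x(i) - R_y(i); compute d_i^2.
  (6-6)^2=0, (7-7)^2=0, (1-1)^2=0, (2-5)^2=9, (8-8)^2=0, (3-3)^2=0, (4-4)^2=0, (5-2)^2=9
sum(d^2) = 18.
Step 3: rho = 1 - 6*18 / (8*(8^2 - 1)) = 1 - 108/504 = 0.785714.
Step 4: Under H0, t = rho * sqrt((n-2)/(1-rho^2)) = 3.1113 ~ t(6).
Step 5: Two-sided p-value from the t-distribution with 6 df = 0.020815.
Step 6: alpha = 0.1. reject H0.

rho = 0.7857, p = 0.020815, reject H0 at alpha = 0.1.


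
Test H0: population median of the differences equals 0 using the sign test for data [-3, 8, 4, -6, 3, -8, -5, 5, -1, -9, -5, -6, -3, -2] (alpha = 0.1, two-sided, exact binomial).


Step 1: Discard zero differences. Original n = 14; n_eff = number of nonzero differences = 14.
Nonzero differences (with sign): -3, +8, +4, -6, +3, -8, -5, +5, -1, -9, -5, -6, -3, -2
Step 2: Count signs: positive = 4, negative = 10.
Step 3: Under H0: P(positive) = 0.5, so the number of positives S ~ Bin(14, 0.5).
Step 4: Two-sided exact p-value = sum of Bin(14,0.5) probabilities at or below the observed probability = 0.179565.
Step 5: alpha = 0.1. fail to reject H0.

n_eff = 14, pos = 4, neg = 10, p = 0.179565, fail to reject H0.


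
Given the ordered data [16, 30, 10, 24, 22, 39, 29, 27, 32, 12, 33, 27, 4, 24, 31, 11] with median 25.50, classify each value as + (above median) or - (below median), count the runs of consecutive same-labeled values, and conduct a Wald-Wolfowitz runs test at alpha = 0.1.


Step 1: Compute median = 25.50; label A = above, B = below.
Labels in order: BABBBAAAABAABBAB  (n_A = 8, n_B = 8)
Step 2: Count runs R = 9.
Step 3: Under H0 (random ordering), E[R] = 2*n_A*n_B/(n_A+n_B) + 1 = 2*8*8/16 + 1 = 9.0000.
        Var[R] = 2*n_A*n_B*(2*n_A*n_B - n_A - n_B) / ((n_A+n_B)^2 * (n_A+n_B-1)) = 14336/3840 = 3.7333.
        SD[R] = 1.9322.
Step 4: R = E[R], so z = 0 with no continuity correction.
Step 5: Two-sided p-value via normal approximation = 2*(1 - Phi(|z|)) = 1.000000.
Step 6: alpha = 0.1. fail to reject H0.

R = 9, z = 0.0000, p = 1.000000, fail to reject H0.


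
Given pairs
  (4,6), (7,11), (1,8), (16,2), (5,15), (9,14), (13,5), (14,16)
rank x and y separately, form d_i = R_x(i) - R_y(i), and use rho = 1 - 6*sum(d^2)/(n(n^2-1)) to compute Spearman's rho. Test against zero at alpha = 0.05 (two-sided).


Step 1: Rank x and y separately (midranks; no ties here).
rank(x): 4->2, 7->4, 1->1, 16->8, 5->3, 9->5, 13->6, 14->7
rank(y): 6->3, 11->5, 8->4, 2->1, 15->7, 14->6, 5->2, 16->8
Step 2: d_i = R_x(i) - R_y(i); compute d_i^2.
  (2-3)^2=1, (4-5)^2=1, (1-4)^2=9, (8-1)^2=49, (3-7)^2=16, (5-6)^2=1, (6-2)^2=16, (7-8)^2=1
sum(d^2) = 94.
Step 3: rho = 1 - 6*94 / (8*(8^2 - 1)) = 1 - 564/504 = -0.119048.
Step 4: Under H0, t = rho * sqrt((n-2)/(1-rho^2)) = -0.2937 ~ t(6).
Step 5: Two-sided p-value from the t-distribution with 6 df = 0.778886.
Step 6: alpha = 0.05. fail to reject H0.

rho = -0.1190, p = 0.778886, fail to reject H0 at alpha = 0.05.


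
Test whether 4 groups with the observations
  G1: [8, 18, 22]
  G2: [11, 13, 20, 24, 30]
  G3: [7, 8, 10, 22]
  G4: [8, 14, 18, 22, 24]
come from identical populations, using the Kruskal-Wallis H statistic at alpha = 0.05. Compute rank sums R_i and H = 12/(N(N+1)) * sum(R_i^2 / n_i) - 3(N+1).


Step 1: Combine all N = 17 observations and assign midranks.
sorted (value, group, rank): (7,G3,1), (8,G1,3), (8,G3,3), (8,G4,3), (10,G3,5), (11,G2,6), (13,G2,7), (14,G4,8), (18,G1,9.5), (18,G4,9.5), (20,G2,11), (22,G1,13), (22,G3,13), (22,G4,13), (24,G2,15.5), (24,G4,15.5), (30,G2,17)
Step 2: Sum ranks within each group.
R_1 = 25.5 (n_1 = 3)
R_2 = 56.5 (n_2 = 5)
R_3 = 22 (n_3 = 4)
R_4 = 49 (n_4 = 5)
Step 3: H = 12/(N(N+1)) * sum(R_i^2/n_i) - 3(N+1)
     = 12/(17*18) * (25.5^2/3 + 56.5^2/5 + 22^2/4 + 49^2/5) - 3*18
     = 0.039216 * 1456.4 - 54
     = 3.113725.
Step 4: Ties present; correction factor C = 1 - 60/(17^3 - 17) = 0.987745. Corrected H = 3.113725 / 0.987745 = 3.152357.
Step 5: Under H0, H ~ chi^2(3); p-value = 0.368726.
Step 6: alpha = 0.05. fail to reject H0.

H = 3.1524, df = 3, p = 0.368726, fail to reject H0.


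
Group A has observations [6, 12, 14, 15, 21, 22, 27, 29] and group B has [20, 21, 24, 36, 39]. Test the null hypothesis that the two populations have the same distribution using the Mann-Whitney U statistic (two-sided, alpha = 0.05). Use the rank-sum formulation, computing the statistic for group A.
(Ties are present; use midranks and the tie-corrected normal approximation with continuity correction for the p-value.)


Step 1: Combine and sort all 13 observations; assign midranks.
sorted (value, group): (6,X), (12,X), (14,X), (15,X), (20,Y), (21,X), (21,Y), (22,X), (24,Y), (27,X), (29,X), (36,Y), (39,Y)
ranks: 6->1, 12->2, 14->3, 15->4, 20->5, 21->6.5, 21->6.5, 22->8, 24->9, 27->10, 29->11, 36->12, 39->13
Step 2: Rank sum for X: R1 = 1 + 2 + 3 + 4 + 6.5 + 8 + 10 + 11 = 45.5.
Step 3: U_X = R1 - n1(n1+1)/2 = 45.5 - 8*9/2 = 45.5 - 36 = 9.5.
       U_Y = n1*n2 - U_X = 40 - 9.5 = 30.5.
Step 4: Ties are present, so use the tie-corrected normal approximation (with continuity correction) for the p-value.
Step 5: p-value = 0.142685; compare to alpha = 0.05. fail to reject H0.

U_X = 9.5, p = 0.142685, fail to reject H0 at alpha = 0.05.


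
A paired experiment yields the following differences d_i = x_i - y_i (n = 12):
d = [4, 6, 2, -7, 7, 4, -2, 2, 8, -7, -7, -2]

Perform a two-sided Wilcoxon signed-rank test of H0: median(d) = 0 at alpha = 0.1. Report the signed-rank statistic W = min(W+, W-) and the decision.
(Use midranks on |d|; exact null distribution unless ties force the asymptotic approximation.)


Step 1: Drop any zero differences (none here) and take |d_i|.
|d| = [4, 6, 2, 7, 7, 4, 2, 2, 8, 7, 7, 2]
Step 2: Midrank |d_i| (ties get averaged ranks).
ranks: |4|->5.5, |6|->7, |2|->2.5, |7|->9.5, |7|->9.5, |4|->5.5, |2|->2.5, |2|->2.5, |8|->12, |7|->9.5, |7|->9.5, |2|->2.5
Step 3: Attach original signs; sum ranks with positive sign and with negative sign.
W+ = 5.5 + 7 + 2.5 + 9.5 + 5.5 + 2.5 + 12 = 44.5
W- = 9.5 + 2.5 + 9.5 + 9.5 + 2.5 = 33.5
(Check: W+ + W- = 78 should equal n(n+1)/2 = 78.)
Step 4: Test statistic W = min(W+, W-) = 33.5.
Step 5: Ties in |d|, so use the tie-corrected normal approximation.
        E[W] = n(n+1)/4 = 12*13/4 = 39.
        Tie groups: |d|=2 (t=4), |d|=4 (t=2), |d|=7 (t=4); sum(t^3 - t) = 126.
        Var[W] = n(n+1)(2n+1)/24 - sum(t^3-t)/48 = 3900/24 - 126/48 = 159.875.
        z = (W - E[W]) / sqrt(Var[W]) = (33.5 - 39) / 12.6442 = -0.4350.
        Two-sided p = 2*Phi(z) = 0.663575.
Step 6: alpha = 0.1. fail to reject H0.

W+ = 44.5, W- = 33.5, W = min = 33.5, p = 0.663575, fail to reject H0.


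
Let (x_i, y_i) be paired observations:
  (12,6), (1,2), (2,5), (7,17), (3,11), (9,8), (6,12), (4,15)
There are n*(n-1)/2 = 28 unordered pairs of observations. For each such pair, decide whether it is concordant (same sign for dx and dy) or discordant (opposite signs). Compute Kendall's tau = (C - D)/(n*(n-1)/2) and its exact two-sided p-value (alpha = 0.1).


Step 1: Enumerate the 28 unordered pairs (i,j) with i<j and classify each by sign(x_j-x_i) * sign(y_j-y_i).
  (1,2):dx=-11,dy=-4->C; (1,3):dx=-10,dy=-1->C; (1,4):dx=-5,dy=+11->D; (1,5):dx=-9,dy=+5->D
  (1,6):dx=-3,dy=+2->D; (1,7):dx=-6,dy=+6->D; (1,8):dx=-8,dy=+9->D; (2,3):dx=+1,dy=+3->C
  (2,4):dx=+6,dy=+15->C; (2,5):dx=+2,dy=+9->C; (2,6):dx=+8,dy=+6->C; (2,7):dx=+5,dy=+10->C
  (2,8):dx=+3,dy=+13->C; (3,4):dx=+5,dy=+12->C; (3,5):dx=+1,dy=+6->C; (3,6):dx=+7,dy=+3->C
  (3,7):dx=+4,dy=+7->C; (3,8):dx=+2,dy=+10->C; (4,5):dx=-4,dy=-6->C; (4,6):dx=+2,dy=-9->D
  (4,7):dx=-1,dy=-5->C; (4,8):dx=-3,dy=-2->C; (5,6):dx=+6,dy=-3->D; (5,7):dx=+3,dy=+1->C
  (5,8):dx=+1,dy=+4->C; (6,7):dx=-3,dy=+4->D; (6,8):dx=-5,dy=+7->D; (7,8):dx=-2,dy=+3->D
Step 2: C = 18, D = 10, total pairs = 28.
Step 3: tau = (C - D)/(n(n-1)/2) = (18 - 10)/28 = 0.285714.
Step 4: Exact two-sided p-value (enumerate n! = 40320 permutations of y under H0): p = 0.398760.
Step 5: alpha = 0.1. fail to reject H0.

tau_b = 0.2857 (C=18, D=10), p = 0.398760, fail to reject H0.


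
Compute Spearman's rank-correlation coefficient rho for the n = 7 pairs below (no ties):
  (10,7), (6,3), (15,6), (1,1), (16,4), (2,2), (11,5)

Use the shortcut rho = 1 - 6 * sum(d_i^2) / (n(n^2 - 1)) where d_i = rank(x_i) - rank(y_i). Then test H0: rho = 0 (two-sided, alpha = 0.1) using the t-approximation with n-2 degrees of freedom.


Step 1: Rank x and y separately (midranks; no ties here).
rank(x): 10->4, 6->3, 15->6, 1->1, 16->7, 2->2, 11->5
rank(y): 7->7, 3->3, 6->6, 1->1, 4->4, 2->2, 5->5
Step 2: d_i = R_x(i) - R_y(i); compute d_i^2.
  (4-7)^2=9, (3-3)^2=0, (6-6)^2=0, (1-1)^2=0, (7-4)^2=9, (2-2)^2=0, (5-5)^2=0
sum(d^2) = 18.
Step 3: rho = 1 - 6*18 / (7*(7^2 - 1)) = 1 - 108/336 = 0.678571.
Step 4: Under H0, t = rho * sqrt((n-2)/(1-rho^2)) = 2.0657 ~ t(5).
Step 5: Two-sided p-value from the t-distribution with 5 df = 0.093750.
Step 6: alpha = 0.1. reject H0.

rho = 0.6786, p = 0.093750, reject H0 at alpha = 0.1.


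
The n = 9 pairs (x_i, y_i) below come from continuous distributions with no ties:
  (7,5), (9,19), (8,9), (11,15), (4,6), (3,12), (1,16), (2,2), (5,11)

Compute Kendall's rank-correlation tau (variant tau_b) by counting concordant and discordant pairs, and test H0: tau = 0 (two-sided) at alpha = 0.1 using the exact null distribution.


Step 1: Enumerate the 36 unordered pairs (i,j) with i<j and classify each by sign(x_j-x_i) * sign(y_j-y_i).
  (1,2):dx=+2,dy=+14->C; (1,3):dx=+1,dy=+4->C; (1,4):dx=+4,dy=+10->C; (1,5):dx=-3,dy=+1->D
  (1,6):dx=-4,dy=+7->D; (1,7):dx=-6,dy=+11->D; (1,8):dx=-5,dy=-3->C; (1,9):dx=-2,dy=+6->D
  (2,3):dx=-1,dy=-10->C; (2,4):dx=+2,dy=-4->D; (2,5):dx=-5,dy=-13->C; (2,6):dx=-6,dy=-7->C
  (2,7):dx=-8,dy=-3->C; (2,8):dx=-7,dy=-17->C; (2,9):dx=-4,dy=-8->C; (3,4):dx=+3,dy=+6->C
  (3,5):dx=-4,dy=-3->C; (3,6):dx=-5,dy=+3->D; (3,7):dx=-7,dy=+7->D; (3,8):dx=-6,dy=-7->C
  (3,9):dx=-3,dy=+2->D; (4,5):dx=-7,dy=-9->C; (4,6):dx=-8,dy=-3->C; (4,7):dx=-10,dy=+1->D
  (4,8):dx=-9,dy=-13->C; (4,9):dx=-6,dy=-4->C; (5,6):dx=-1,dy=+6->D; (5,7):dx=-3,dy=+10->D
  (5,8):dx=-2,dy=-4->C; (5,9):dx=+1,dy=+5->C; (6,7):dx=-2,dy=+4->D; (6,8):dx=-1,dy=-10->C
  (6,9):dx=+2,dy=-1->D; (7,8):dx=+1,dy=-14->D; (7,9):dx=+4,dy=-5->D; (8,9):dx=+3,dy=+9->C
Step 2: C = 21, D = 15, total pairs = 36.
Step 3: tau = (C - D)/(n(n-1)/2) = (21 - 15)/36 = 0.166667.
Step 4: Exact two-sided p-value (enumerate n! = 362880 permutations of y under H0): p = 0.612202.
Step 5: alpha = 0.1. fail to reject H0.

tau_b = 0.1667 (C=21, D=15), p = 0.612202, fail to reject H0.
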